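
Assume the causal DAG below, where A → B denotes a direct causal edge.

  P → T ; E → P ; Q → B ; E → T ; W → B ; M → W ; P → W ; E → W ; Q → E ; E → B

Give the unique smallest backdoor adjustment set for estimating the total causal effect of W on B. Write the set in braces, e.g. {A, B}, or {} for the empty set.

{E}

Variables eligible for adjustment (non-descendants of W, excluding W and B): {E, M, P, Q, T}.
Backdoor paths from W to B:
  P1: W <- E <- Q -> B
  P2: W <- E -> B
  P3: W <- P <- E <- Q -> B
  P4: W <- P <- E -> B
  P5: W <- P -> T <- E <- Q -> B
  P6: W <- P -> T <- E -> B
The empty set is not sufficient: P1 (W <- E <- Q -> B) has no collider blocking it and no conditioned non-collider, so it is open.
Try {E}:
  P1: blocked at chain node E ∈ conditioning set.
  P2: blocked at fork node E ∈ conditioning set.
  P3: blocked at chain node E ∈ conditioning set.
  P4: blocked at fork node E ∈ conditioning set.
  P5: blocked at collider T (neither it nor any descendant is in the conditioning set).
  P6: blocked at collider T (neither it nor any descendant is in the conditioning set).
{E} contains no descendant of W and blocks every backdoor path.
No other singleton works — e.g. {Q} leaves P2 open — so {E} is the unique smallest valid adjustment set.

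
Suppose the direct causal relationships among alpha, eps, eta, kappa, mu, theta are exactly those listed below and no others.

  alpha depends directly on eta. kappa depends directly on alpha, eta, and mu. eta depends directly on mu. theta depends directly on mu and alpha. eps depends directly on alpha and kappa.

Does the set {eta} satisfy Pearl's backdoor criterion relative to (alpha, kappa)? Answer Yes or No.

Yes

Backdoor paths from alpha to kappa (paths whose first edge points into alpha):
  P1: alpha <- eta <- mu -> kappa
  P2: alpha <- eta -> kappa
Condition 1 (no descendant of alpha in the set): holds — descendants of alpha are {eps, kappa, theta}; none are in {eta}.
Condition 2 (every backdoor path blocked by {eta}):
  P1: blocked at chain node eta ∈ conditioning set.
  P2: blocked at fork node eta ∈ conditioning set.
{eta} satisfies the backdoor criterion.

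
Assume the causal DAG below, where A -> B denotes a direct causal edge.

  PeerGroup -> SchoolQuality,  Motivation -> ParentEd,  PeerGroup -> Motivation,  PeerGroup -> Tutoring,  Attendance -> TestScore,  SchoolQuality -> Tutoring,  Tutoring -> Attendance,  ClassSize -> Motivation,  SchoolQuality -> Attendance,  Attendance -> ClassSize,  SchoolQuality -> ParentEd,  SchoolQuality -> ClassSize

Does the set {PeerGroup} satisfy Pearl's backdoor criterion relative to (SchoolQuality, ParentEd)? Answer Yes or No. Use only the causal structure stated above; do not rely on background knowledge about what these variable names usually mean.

Backdoor paths from SchoolQuality to ParentEd (paths whose first edge points into SchoolQuality):
  P1: SchoolQuality <- PeerGroup -> Tutoring -> Attendance -> ClassSize -> Motivation -> ParentEd
  P2: SchoolQuality <- PeerGroup -> Motivation -> ParentEd
Condition 1 (no descendant of SchoolQuality in the set): holds — descendants of SchoolQuality are {Attendance, ClassSize, Motivation, ParentEd, TestScore, Tutoring}; none are in {PeerGroup}.
Condition 2 (every backdoor path blocked by {PeerGroup}):
  P1: blocked at fork node PeerGroup ∈ conditioning set.
  P2: blocked at fork node PeerGroup ∈ conditioning set.
{PeerGroup} satisfies the backdoor criterion.

Yes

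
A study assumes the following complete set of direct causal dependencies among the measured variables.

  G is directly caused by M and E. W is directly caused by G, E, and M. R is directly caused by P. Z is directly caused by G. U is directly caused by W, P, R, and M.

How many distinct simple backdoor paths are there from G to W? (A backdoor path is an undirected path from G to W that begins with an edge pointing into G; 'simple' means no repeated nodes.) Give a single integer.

A backdoor path from G to W is any simple undirected path whose first edge points into G (i.e. leaves G via a parent).
Parents of G: {E, M}.
Enumerating:
  P1: G <- M -> W
  P2: G <- M -> U <- W
  P3: G <- E -> W
That exhausts the simple backdoor paths. Count: 3.

3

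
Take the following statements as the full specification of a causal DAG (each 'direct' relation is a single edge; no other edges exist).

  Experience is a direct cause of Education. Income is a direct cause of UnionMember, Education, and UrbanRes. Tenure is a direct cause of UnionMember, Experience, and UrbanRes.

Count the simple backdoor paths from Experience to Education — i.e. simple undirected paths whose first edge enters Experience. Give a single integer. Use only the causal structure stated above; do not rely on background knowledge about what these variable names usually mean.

2

A backdoor path from Experience to Education is any simple undirected path whose first edge points into Experience (i.e. leaves Experience via a parent).
Parents of Experience: {Tenure}.
Enumerating:
  P1: Experience <- Tenure -> UnionMember <- Income -> Education
  P2: Experience <- Tenure -> UrbanRes <- Income -> Education
That exhausts the simple backdoor paths. Count: 2.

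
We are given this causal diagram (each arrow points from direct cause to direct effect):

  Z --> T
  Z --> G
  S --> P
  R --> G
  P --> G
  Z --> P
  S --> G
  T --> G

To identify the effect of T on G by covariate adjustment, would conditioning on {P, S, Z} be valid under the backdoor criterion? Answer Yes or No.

Backdoor paths from T to G (paths whose first edge points into T):
  P1: T <- Z -> P <- S -> G
  P2: T <- Z -> P -> G
  P3: T <- Z -> G
Condition 1 (no descendant of T in the set): holds — descendants of T are {G}; none are in {P, S, Z}.
Condition 2 (every backdoor path blocked by {P, S, Z}):
  P1: blocked at fork node Z ∈ conditioning set.
  P2: blocked at fork node Z ∈ conditioning set.
  P3: blocked at fork node Z ∈ conditioning set.
{P, S, Z} satisfies the backdoor criterion.

Yes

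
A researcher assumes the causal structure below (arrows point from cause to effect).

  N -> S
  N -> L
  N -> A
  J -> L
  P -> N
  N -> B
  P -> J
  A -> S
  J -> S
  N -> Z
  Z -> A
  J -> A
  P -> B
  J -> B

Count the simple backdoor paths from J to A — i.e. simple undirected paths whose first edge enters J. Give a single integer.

6

A backdoor path from J to A is any simple undirected path whose first edge points into J (i.e. leaves J via a parent).
Parents of J: {P}.
Enumerating:
  P1: J <- P -> N -> Z -> A
  P2: J <- P -> N -> A
  P3: J <- P -> N -> S <- A
  P4: J <- P -> B <- N -> Z -> A
  P5: J <- P -> B <- N -> A
  P6: J <- P -> B <- N -> S <- A
That exhausts the simple backdoor paths. Count: 6.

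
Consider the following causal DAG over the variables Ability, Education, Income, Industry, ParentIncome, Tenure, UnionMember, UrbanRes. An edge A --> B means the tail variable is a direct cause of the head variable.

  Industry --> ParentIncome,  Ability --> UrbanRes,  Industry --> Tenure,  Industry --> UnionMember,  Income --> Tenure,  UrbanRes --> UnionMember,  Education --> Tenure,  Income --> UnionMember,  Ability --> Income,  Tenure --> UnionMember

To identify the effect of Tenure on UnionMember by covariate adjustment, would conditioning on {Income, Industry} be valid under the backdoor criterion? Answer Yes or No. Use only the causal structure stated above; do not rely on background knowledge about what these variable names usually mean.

Yes

Backdoor paths from Tenure to UnionMember (paths whose first edge points into Tenure):
  P1: Tenure <- Industry -> UnionMember
  P2: Tenure <- Income <- Ability -> UrbanRes -> UnionMember
  P3: Tenure <- Income -> UnionMember
Condition 1 (no descendant of Tenure in the set): holds — descendants of Tenure are {UnionMember}; none are in {Income, Industry}.
Condition 2 (every backdoor path blocked by {Income, Industry}):
  P1: blocked at fork node Industry ∈ conditioning set.
  P2: blocked at chain node Income ∈ conditioning set.
  P3: blocked at fork node Income ∈ conditioning set.
{Income, Industry} satisfies the backdoor criterion.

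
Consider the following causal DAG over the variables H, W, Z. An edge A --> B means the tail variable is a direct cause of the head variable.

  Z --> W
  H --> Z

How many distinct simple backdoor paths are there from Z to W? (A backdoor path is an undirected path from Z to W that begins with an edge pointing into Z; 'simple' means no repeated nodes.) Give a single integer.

A backdoor path from Z to W is any simple undirected path whose first edge points into Z (i.e. leaves Z via a parent).
Parents of Z: {H}.
No simple path from any parent of Z reaches W without revisiting Z, so there are no backdoor paths.

0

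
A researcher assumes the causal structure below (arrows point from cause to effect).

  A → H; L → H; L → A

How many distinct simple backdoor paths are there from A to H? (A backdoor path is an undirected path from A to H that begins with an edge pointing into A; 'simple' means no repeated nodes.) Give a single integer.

A backdoor path from A to H is any simple undirected path whose first edge points into A (i.e. leaves A via a parent).
Parents of A: {L}.
Enumerating:
  P1: A <- L -> H
That exhausts the simple backdoor paths. Count: 1.

1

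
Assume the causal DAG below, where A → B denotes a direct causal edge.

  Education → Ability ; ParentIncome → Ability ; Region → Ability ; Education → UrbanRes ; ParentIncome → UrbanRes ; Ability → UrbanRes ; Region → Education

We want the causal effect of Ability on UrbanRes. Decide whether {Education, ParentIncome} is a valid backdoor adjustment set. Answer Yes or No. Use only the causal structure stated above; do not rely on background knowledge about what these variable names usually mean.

Backdoor paths from Ability to UrbanRes (paths whose first edge points into Ability):
  P1: Ability <- Region -> Education -> UrbanRes
  P2: Ability <- Education -> UrbanRes
  P3: Ability <- ParentIncome -> UrbanRes
Condition 1 (no descendant of Ability in the set): holds — descendants of Ability are {UrbanRes}; none are in {Education, ParentIncome}.
Condition 2 (every backdoor path blocked by {Education, ParentIncome}):
  P1: blocked at chain node Education ∈ conditioning set.
  P2: blocked at fork node Education ∈ conditioning set.
  P3: blocked at fork node ParentIncome ∈ conditioning set.
{Education, ParentIncome} satisfies the backdoor criterion.

Yes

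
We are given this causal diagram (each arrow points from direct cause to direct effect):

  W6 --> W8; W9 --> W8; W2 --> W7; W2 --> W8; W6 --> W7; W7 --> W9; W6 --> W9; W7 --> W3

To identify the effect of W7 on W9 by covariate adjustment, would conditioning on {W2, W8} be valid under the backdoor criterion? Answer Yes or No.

No

Backdoor paths from W7 to W9 (paths whose first edge points into W7):
  P1: W7 <- W6 -> W9
  P2: W7 <- W6 -> W8 <- W9
  P3: W7 <- W2 -> W8 <- W6 -> W9
  P4: W7 <- W2 -> W8 <- W9
Condition 1 (no descendant of W7 in the set): FAILS — W8 is a descendant of W7.
Condition 2 (every backdoor path blocked by {W2, W8}):
  P1: open — no interior node is in the conditioning set.
  P2: open — collider(s) W8 are conditioned on (or have a conditioned descendant) and no non-collider on the path is in the set.
  P3: blocked at fork node W2 ∈ conditioning set.
  P4: blocked at fork node W2 ∈ conditioning set.
{W2, W8} does not satisfy the backdoor criterion.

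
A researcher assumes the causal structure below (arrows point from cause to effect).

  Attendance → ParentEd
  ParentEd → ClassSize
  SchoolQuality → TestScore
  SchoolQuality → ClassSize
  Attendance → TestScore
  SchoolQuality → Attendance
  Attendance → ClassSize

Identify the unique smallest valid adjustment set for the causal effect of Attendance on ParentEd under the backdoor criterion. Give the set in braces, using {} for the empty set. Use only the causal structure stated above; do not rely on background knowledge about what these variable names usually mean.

{}

Variables eligible for adjustment (non-descendants of Attendance, excluding Attendance and ParentEd): {SchoolQuality}.
Backdoor paths from Attendance to ParentEd:
  P1: Attendance <- SchoolQuality -> ClassSize <- ParentEd
Each backdoor path contains an unconditioned collider, so every path is already blocked with the empty conditioning set:
  P1: blocked at collider ClassSize (neither it nor any descendant is in the conditioning set).
The empty set is therefore the unique smallest valid set.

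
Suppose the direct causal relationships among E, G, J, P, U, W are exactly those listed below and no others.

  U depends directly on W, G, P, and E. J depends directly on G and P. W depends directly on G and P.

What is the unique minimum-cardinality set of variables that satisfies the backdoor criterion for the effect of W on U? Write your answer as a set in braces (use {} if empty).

Variables eligible for adjustment (non-descendants of W, excluding W and U): {E, G, J, P}.
Backdoor paths from W to U:
  P1: W <- G -> U
  P2: W <- G -> J <- P -> U
  P3: W <- P -> U
  P4: W <- P -> J <- G -> U
The empty set is not sufficient: P1 (W <- G -> U) has no collider blocking it and no conditioned non-collider, so it is open.
Try {G, P}:
  P1: blocked at fork node G ∈ conditioning set.
  P2: blocked at fork node G ∈ conditioning set.
  P3: blocked at fork node P ∈ conditioning set.
  P4: blocked at fork node P ∈ conditioning set.
{G, P} contains no descendant of W and blocks every backdoor path.
Every element of {G, P} is needed (dropping G leaves P1 open; dropping P leaves P3 open), so no proper subset is valid.
Among all size-2 subsets of the eligible variables, only {G, P} blocks every backdoor path, so it is the unique smallest valid adjustment set.

{G, P}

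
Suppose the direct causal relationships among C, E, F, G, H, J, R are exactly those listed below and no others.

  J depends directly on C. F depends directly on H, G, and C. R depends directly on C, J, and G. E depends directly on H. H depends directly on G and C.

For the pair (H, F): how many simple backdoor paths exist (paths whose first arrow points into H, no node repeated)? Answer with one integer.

A backdoor path from H to F is any simple undirected path whose first edge points into H (i.e. leaves H via a parent).
Parents of H: {C, G}.
Enumerating:
  P1: H <- G -> R <- C -> F
  P2: H <- G -> R <- J <- C -> F
  P3: H <- G -> F
  P4: H <- C -> J -> R <- G -> F
  P5: H <- C -> R <- G -> F
  P6: H <- C -> F
That exhausts the simple backdoor paths. Count: 6.

6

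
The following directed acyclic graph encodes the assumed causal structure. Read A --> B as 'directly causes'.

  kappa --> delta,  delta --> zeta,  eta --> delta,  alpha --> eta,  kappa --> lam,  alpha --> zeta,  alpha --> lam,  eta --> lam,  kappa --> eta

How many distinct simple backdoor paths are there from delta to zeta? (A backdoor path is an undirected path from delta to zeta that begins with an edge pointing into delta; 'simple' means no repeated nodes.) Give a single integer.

7

A backdoor path from delta to zeta is any simple undirected path whose first edge points into delta (i.e. leaves delta via a parent).
Parents of delta: {eta, kappa}.
Enumerating:
  P1: delta <- kappa -> eta <- alpha -> zeta
  P2: delta <- kappa -> eta -> lam <- alpha -> zeta
  P3: delta <- kappa -> lam <- alpha -> zeta
  P4: delta <- kappa -> lam <- eta <- alpha -> zeta
  P5: delta <- eta <- kappa -> lam <- alpha -> zeta
  P6: delta <- eta <- alpha -> zeta
  P7: delta <- eta -> lam <- alpha -> zeta
That exhausts the simple backdoor paths. Count: 7.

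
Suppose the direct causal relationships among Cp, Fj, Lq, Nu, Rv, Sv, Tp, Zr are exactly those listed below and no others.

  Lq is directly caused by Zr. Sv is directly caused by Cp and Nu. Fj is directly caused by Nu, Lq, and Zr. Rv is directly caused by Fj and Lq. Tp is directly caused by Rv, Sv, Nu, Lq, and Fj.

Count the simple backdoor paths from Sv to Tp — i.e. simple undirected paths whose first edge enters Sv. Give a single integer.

8

A backdoor path from Sv to Tp is any simple undirected path whose first edge points into Sv (i.e. leaves Sv via a parent).
Parents of Sv: {Cp, Nu}.
Enumerating:
  P1: Sv <- Nu -> Fj <- Zr -> Lq -> Rv -> Tp
  P2: Sv <- Nu -> Fj <- Zr -> Lq -> Tp
  P3: Sv <- Nu -> Fj <- Lq -> Rv -> Tp
  P4: Sv <- Nu -> Fj <- Lq -> Tp
  P5: Sv <- Nu -> Fj -> Rv <- Lq -> Tp
  P6: Sv <- Nu -> Fj -> Rv -> Tp
  P7: Sv <- Nu -> Fj -> Tp
  P8: Sv <- Nu -> Tp
That exhausts the simple backdoor paths. Count: 8.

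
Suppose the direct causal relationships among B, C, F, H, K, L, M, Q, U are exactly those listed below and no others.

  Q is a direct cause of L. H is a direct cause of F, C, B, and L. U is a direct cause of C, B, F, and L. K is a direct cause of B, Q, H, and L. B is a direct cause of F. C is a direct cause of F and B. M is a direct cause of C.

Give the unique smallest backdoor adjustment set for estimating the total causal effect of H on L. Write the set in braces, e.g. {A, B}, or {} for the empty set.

{K}

Variables eligible for adjustment (non-descendants of H, excluding H and L): {K, M, Q, U}.
Backdoor paths from H to L:
  P1: H <- K -> Q -> L
  P2: H <- K -> B <- U -> L
  P3: H <- K -> B <- C <- U -> L
  P4: H <- K -> B <- C -> F <- U -> L
  P5: H <- K -> B -> F <- U -> L
  P6: H <- K -> B -> F <- C <- U -> L
  P7: H <- K -> L
The empty set is not sufficient: P1 (H <- K -> Q -> L) has no collider blocking it and no conditioned non-collider, so it is open.
Try {K}:
  P1: blocked at fork node K ∈ conditioning set.
  P2: blocked at fork node K ∈ conditioning set.
  P3: blocked at fork node K ∈ conditioning set.
  P4: blocked at fork node K ∈ conditioning set.
  P5: blocked at fork node K ∈ conditioning set.
  P6: blocked at fork node K ∈ conditioning set.
  P7: blocked at fork node K ∈ conditioning set.
{K} contains no descendant of H and blocks every backdoor path.
No other singleton works — e.g. {M} leaves P1 open — so {K} is the unique smallest valid adjustment set.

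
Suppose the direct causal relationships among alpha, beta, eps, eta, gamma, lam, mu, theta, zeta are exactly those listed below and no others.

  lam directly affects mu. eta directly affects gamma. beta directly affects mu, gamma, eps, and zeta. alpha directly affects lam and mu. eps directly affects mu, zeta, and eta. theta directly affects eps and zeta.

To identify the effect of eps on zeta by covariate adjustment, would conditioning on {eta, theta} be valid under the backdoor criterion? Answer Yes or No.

Backdoor paths from eps to zeta (paths whose first edge points into eps):
  P1: eps <- beta -> zeta
  P2: eps <- theta -> zeta
Condition 1 (no descendant of eps in the set): FAILS — eta is a descendant of eps.
Condition 2 (every backdoor path blocked by {eta, theta}):
  P1: open — no interior node is in the conditioning set.
  P2: blocked at fork node theta ∈ conditioning set.
{eta, theta} does not satisfy the backdoor criterion.

No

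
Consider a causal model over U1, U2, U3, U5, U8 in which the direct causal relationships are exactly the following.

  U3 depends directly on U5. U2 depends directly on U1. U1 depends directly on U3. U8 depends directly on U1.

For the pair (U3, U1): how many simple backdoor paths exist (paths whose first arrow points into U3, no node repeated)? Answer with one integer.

A backdoor path from U3 to U1 is any simple undirected path whose first edge points into U3 (i.e. leaves U3 via a parent).
Parents of U3: {U5}.
No simple path from any parent of U3 reaches U1 without revisiting U3, so there are no backdoor paths.

0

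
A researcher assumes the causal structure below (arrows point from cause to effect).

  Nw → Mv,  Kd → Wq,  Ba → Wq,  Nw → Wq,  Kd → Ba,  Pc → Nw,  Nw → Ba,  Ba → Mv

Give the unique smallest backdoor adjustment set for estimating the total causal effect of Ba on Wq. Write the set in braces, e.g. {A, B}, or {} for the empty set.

{Kd, Nw}

Variables eligible for adjustment (non-descendants of Ba, excluding Ba and Wq): {Kd, Nw, Pc}.
Backdoor paths from Ba to Wq:
  P1: Ba <- Kd -> Wq
  P2: Ba <- Nw -> Wq
The empty set is not sufficient: P1 (Ba <- Kd -> Wq) has no collider blocking it and no conditioned non-collider, so it is open.
Try {Kd, Nw}:
  P1: blocked at fork node Kd ∈ conditioning set.
  P2: blocked at fork node Nw ∈ conditioning set.
{Kd, Nw} contains no descendant of Ba and blocks every backdoor path.
Every element of {Kd, Nw} is needed (dropping Kd leaves P1 open; dropping Nw leaves P2 open), so no proper subset is valid.
Among all size-2 subsets of the eligible variables, only {Kd, Nw} blocks every backdoor path, so it is the unique smallest valid adjustment set.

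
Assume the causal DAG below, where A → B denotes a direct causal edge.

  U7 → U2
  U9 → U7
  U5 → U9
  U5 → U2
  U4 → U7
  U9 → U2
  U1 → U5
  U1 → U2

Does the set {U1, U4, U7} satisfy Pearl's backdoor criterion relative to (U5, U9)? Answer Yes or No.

Backdoor paths from U5 to U9 (paths whose first edge points into U5):
  P1: U5 <- U1 -> U2 <- U9
  P2: U5 <- U1 -> U2 <- U7 <- U9
Condition 1 (no descendant of U5 in the set): FAILS — U7 is a descendant of U5.
Condition 2 (every backdoor path blocked by {U1, U4, U7}):
  P1: blocked at fork node U1 ∈ conditioning set.
  P2: blocked at fork node U1 ∈ conditioning set.
{U1, U4, U7} does not satisfy the backdoor criterion.

No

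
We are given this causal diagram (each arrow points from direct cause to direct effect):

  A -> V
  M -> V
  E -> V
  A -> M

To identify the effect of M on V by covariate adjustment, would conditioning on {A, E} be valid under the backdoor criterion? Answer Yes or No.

Yes

Backdoor paths from M to V (paths whose first edge points into M):
  P1: M <- A -> V
Condition 1 (no descendant of M in the set): holds — descendants of M are {V}; none are in {A, E}.
Condition 2 (every backdoor path blocked by {A, E}):
  P1: blocked at fork node A ∈ conditioning set.
{A, E} satisfies the backdoor criterion.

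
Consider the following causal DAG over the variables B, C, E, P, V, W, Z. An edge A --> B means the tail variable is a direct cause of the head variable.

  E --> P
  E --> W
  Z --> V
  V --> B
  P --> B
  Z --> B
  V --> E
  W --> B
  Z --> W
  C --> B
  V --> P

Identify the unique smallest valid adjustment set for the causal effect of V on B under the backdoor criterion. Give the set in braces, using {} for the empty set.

Variables eligible for adjustment (non-descendants of V, excluding V and B): {C, Z}.
Backdoor paths from V to B:
  P1: V <- Z -> W <- E -> P -> B
  P2: V <- Z -> W -> B
  P3: V <- Z -> B
The empty set is not sufficient: P2 (V <- Z -> W -> B) has no collider blocking it and no conditioned non-collider, so it is open.
Try {Z}:
  P1: blocked at fork node Z ∈ conditioning set.
  P2: blocked at fork node Z ∈ conditioning set.
  P3: blocked at fork node Z ∈ conditioning set.
{Z} contains no descendant of V and blocks every backdoor path.
No other singleton works — e.g. {C} leaves P2 open — so {Z} is the unique smallest valid adjustment set.

{Z}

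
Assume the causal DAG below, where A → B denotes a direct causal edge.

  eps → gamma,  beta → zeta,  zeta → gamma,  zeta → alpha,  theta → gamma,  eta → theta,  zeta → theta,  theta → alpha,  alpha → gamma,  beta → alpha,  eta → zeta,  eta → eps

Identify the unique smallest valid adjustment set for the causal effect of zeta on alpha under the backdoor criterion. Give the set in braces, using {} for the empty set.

{beta, eta}

Variables eligible for adjustment (non-descendants of zeta, excluding zeta and alpha): {beta, eps, eta}.
Backdoor paths from zeta to alpha:
  P1: zeta <- eta -> theta -> alpha
  P2: zeta <- eta -> theta -> gamma <- alpha
  P3: zeta <- eta -> eps -> gamma <- theta -> alpha
  P4: zeta <- eta -> eps -> gamma <- alpha
  P5: zeta <- beta -> alpha
The empty set is not sufficient: P1 (zeta <- eta -> theta -> alpha) has no collider blocking it and no conditioned non-collider, so it is open.
Try {beta, eta}:
  P1: blocked at fork node eta ∈ conditioning set.
  P2: blocked at fork node eta ∈ conditioning set.
  P3: blocked at fork node eta ∈ conditioning set.
  P4: blocked at fork node eta ∈ conditioning set.
  P5: blocked at fork node beta ∈ conditioning set.
{beta, eta} contains no descendant of zeta and blocks every backdoor path.
Every element of {beta, eta} is needed (dropping beta leaves P5 open; dropping eta leaves P1 open), so no proper subset is valid.
Among all size-2 subsets of the eligible variables, only {beta, eta} blocks every backdoor path, so it is the unique smallest valid adjustment set.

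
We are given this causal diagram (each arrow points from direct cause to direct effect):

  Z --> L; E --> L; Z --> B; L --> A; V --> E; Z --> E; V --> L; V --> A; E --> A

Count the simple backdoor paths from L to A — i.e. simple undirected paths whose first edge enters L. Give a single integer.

A backdoor path from L to A is any simple undirected path whose first edge points into L (i.e. leaves L via a parent).
Parents of L: {E, V, Z}.
Enumerating:
  P1: L <- Z -> E <- V -> A
  P2: L <- Z -> E -> A
  P3: L <- V -> E -> A
  P4: L <- V -> A
  P5: L <- E <- V -> A
  P6: L <- E -> A
That exhausts the simple backdoor paths. Count: 6.

6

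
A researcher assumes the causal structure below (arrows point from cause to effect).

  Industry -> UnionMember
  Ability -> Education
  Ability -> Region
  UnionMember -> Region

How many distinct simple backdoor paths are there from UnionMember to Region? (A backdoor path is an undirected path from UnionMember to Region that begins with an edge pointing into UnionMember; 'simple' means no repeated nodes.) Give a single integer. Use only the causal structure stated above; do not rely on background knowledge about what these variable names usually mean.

A backdoor path from UnionMember to Region is any simple undirected path whose first edge points into UnionMember (i.e. leaves UnionMember via a parent).
Parents of UnionMember: {Industry}.
No simple path from any parent of UnionMember reaches Region without revisiting UnionMember, so there are no backdoor paths.

0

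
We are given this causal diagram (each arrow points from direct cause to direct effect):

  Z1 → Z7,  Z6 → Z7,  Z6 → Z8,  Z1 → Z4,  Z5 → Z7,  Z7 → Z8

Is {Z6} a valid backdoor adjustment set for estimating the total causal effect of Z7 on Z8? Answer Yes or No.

Backdoor paths from Z7 to Z8 (paths whose first edge points into Z7):
  P1: Z7 <- Z6 -> Z8
Condition 1 (no descendant of Z7 in the set): holds — descendants of Z7 are {Z8}; none are in {Z6}.
Condition 2 (every backdoor path blocked by {Z6}):
  P1: blocked at fork node Z6 ∈ conditioning set.
{Z6} satisfies the backdoor criterion.

Yes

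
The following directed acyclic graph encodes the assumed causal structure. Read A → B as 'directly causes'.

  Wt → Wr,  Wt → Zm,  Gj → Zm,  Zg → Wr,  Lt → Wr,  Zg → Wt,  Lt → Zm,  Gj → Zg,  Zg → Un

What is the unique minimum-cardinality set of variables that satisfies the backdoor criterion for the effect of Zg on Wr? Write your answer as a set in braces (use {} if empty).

{}

Variables eligible for adjustment (non-descendants of Zg, excluding Zg and Wr): {Gj, Lt}.
Backdoor paths from Zg to Wr:
  P1: Zg <- Gj -> Zm <- Wt -> Wr
  P2: Zg <- Gj -> Zm <- Lt -> Wr
Each backdoor path contains an unconditioned collider, so every path is already blocked with the empty conditioning set:
  P1: blocked at collider Zm (neither it nor any descendant is in the conditioning set).
  P2: blocked at collider Zm (neither it nor any descendant is in the conditioning set).
The empty set is therefore the unique smallest valid set.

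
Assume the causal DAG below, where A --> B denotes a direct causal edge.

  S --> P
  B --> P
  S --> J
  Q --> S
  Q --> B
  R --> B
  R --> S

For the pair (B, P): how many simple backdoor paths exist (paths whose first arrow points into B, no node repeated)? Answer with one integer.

A backdoor path from B to P is any simple undirected path whose first edge points into B (i.e. leaves B via a parent).
Parents of B: {Q, R}.
Enumerating:
  P1: B <- Q -> S -> P
  P2: B <- R -> S -> P
That exhausts the simple backdoor paths. Count: 2.

2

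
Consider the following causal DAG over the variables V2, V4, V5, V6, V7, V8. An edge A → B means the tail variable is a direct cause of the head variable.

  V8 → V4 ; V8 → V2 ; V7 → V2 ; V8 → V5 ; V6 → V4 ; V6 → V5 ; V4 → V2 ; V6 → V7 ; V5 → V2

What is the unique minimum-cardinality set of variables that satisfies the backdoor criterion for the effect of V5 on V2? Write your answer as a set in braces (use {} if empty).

Variables eligible for adjustment (non-descendants of V5, excluding V5 and V2): {V4, V6, V7, V8}.
Backdoor paths from V5 to V2:
  P1: V5 <- V6 -> V7 -> V2
  P2: V5 <- V6 -> V4 <- V8 -> V2
  P3: V5 <- V6 -> V4 -> V2
  P4: V5 <- V8 -> V4 <- V6 -> V7 -> V2
  P5: V5 <- V8 -> V4 -> V2
  P6: V5 <- V8 -> V2
The empty set is not sufficient: P1 (V5 <- V6 -> V7 -> V2) has no collider blocking it and no conditioned non-collider, so it is open.
Try {V6, V8}:
  P1: blocked at fork node V6 ∈ conditioning set.
  P2: blocked at fork node V6 ∈ conditioning set.
  P3: blocked at fork node V6 ∈ conditioning set.
  P4: blocked at fork node V8 ∈ conditioning set.
  P5: blocked at fork node V8 ∈ conditioning set.
  P6: blocked at fork node V8 ∈ conditioning set.
{V6, V8} contains no descendant of V5 and blocks every backdoor path.
Every element of {V6, V8} is needed (dropping V6 leaves P1 open; dropping V8 leaves P5 open), so no proper subset is valid.
Among all size-2 subsets of the eligible variables, only {V6, V8} blocks every backdoor path, so it is the unique smallest valid adjustment set.

{V6, V8}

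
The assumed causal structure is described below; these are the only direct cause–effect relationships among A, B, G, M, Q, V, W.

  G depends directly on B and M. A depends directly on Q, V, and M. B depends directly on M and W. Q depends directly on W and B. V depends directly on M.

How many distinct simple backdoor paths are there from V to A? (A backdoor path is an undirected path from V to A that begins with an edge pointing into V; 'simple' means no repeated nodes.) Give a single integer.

A backdoor path from V to A is any simple undirected path whose first edge points into V (i.e. leaves V via a parent).
Parents of V: {M}.
Enumerating:
  P1: V <- M -> B <- W -> Q -> A
  P2: V <- M -> B -> Q -> A
  P3: V <- M -> G <- B <- W -> Q -> A
  P4: V <- M -> G <- B -> Q -> A
  P5: V <- M -> A
That exhausts the simple backdoor paths. Count: 5.

5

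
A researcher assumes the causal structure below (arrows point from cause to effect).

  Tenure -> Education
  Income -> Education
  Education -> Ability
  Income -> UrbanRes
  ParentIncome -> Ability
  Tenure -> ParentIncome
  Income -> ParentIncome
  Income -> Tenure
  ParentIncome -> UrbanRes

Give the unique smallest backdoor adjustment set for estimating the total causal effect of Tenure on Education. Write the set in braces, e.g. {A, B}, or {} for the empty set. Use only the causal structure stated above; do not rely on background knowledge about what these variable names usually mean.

Variables eligible for adjustment (non-descendants of Tenure, excluding Tenure and Education): {Income}.
Backdoor paths from Tenure to Education:
  P1: Tenure <- Income -> Education
  P2: Tenure <- Income -> ParentIncome -> Ability <- Education
  P3: Tenure <- Income -> UrbanRes <- ParentIncome -> Ability <- Education
The empty set is not sufficient: P1 (Tenure <- Income -> Education) has no collider blocking it and no conditioned non-collider, so it is open.
Try {Income}:
  P1: blocked at fork node Income ∈ conditioning set.
  P2: blocked at fork node Income ∈ conditioning set.
  P3: blocked at fork node Income ∈ conditioning set.
{Income} contains no descendant of Tenure and blocks every backdoor path.
{Income} is the unique smallest valid adjustment set.

{Income}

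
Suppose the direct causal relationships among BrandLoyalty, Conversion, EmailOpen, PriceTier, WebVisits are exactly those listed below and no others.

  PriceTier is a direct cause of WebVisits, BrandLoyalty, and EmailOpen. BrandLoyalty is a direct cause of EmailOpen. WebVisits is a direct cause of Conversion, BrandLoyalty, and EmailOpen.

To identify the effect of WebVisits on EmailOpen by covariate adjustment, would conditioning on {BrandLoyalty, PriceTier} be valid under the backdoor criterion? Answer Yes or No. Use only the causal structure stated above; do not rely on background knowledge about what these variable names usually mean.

Backdoor paths from WebVisits to EmailOpen (paths whose first edge points into WebVisits):
  P1: WebVisits <- PriceTier -> BrandLoyalty -> EmailOpen
  P2: WebVisits <- PriceTier -> EmailOpen
Condition 1 (no descendant of WebVisits in the set): FAILS — BrandLoyalty is a descendant of WebVisits.
Condition 2 (every backdoor path blocked by {BrandLoyalty, PriceTier}):
  P1: blocked at fork node PriceTier ∈ conditioning set.
  P2: blocked at fork node PriceTier ∈ conditioning set.
{BrandLoyalty, PriceTier} does not satisfy the backdoor criterion.

No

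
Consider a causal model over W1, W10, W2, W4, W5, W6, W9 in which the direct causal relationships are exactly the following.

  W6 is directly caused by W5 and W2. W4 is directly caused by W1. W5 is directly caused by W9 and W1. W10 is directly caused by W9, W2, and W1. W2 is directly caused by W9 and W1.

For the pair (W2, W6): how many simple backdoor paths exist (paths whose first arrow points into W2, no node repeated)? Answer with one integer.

A backdoor path from W2 to W6 is any simple undirected path whose first edge points into W2 (i.e. leaves W2 via a parent).
Parents of W2: {W1, W9}.
Enumerating:
  P1: W2 <- W1 -> W5 -> W6
  P2: W2 <- W1 -> W10 <- W9 -> W5 -> W6
  P3: W2 <- W9 -> W5 -> W6
  P4: W2 <- W9 -> W10 <- W1 -> W5 -> W6
That exhausts the simple backdoor paths. Count: 4.

4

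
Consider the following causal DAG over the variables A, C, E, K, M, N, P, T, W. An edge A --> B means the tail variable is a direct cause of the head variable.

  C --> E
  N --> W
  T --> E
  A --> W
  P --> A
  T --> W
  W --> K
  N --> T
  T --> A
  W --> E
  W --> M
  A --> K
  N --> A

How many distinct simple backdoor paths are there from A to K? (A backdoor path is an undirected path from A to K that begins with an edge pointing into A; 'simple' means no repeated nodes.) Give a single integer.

A backdoor path from A to K is any simple undirected path whose first edge points into A (i.e. leaves A via a parent).
Parents of A: {N, P, T}.
Enumerating:
  P1: A <- N -> T -> W -> K
  P2: A <- N -> T -> E <- W -> K
  P3: A <- N -> W -> K
  P4: A <- T <- N -> W -> K
  P5: A <- T -> W -> K
  P6: A <- T -> E <- W -> K
That exhausts the simple backdoor paths. Count: 6.

6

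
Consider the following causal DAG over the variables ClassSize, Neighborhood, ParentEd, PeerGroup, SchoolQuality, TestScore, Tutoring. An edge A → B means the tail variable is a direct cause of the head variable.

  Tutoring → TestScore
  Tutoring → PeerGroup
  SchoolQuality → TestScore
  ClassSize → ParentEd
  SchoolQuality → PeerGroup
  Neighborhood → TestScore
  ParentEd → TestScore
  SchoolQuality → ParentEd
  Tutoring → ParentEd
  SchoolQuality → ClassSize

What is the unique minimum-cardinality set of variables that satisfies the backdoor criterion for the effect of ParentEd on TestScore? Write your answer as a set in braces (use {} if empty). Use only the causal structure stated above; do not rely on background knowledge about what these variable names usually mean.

Variables eligible for adjustment (non-descendants of ParentEd, excluding ParentEd and TestScore): {ClassSize, Neighborhood, PeerGroup, SchoolQuality, Tutoring}.
Backdoor paths from ParentEd to TestScore:
  P1: ParentEd <- Tutoring -> TestScore
  P2: ParentEd <- Tutoring -> PeerGroup <- SchoolQuality -> TestScore
  P3: ParentEd <- SchoolQuality -> TestScore
  P4: ParentEd <- SchoolQuality -> PeerGroup <- Tutoring -> TestScore
  P5: ParentEd <- ClassSize <- SchoolQuality -> TestScore
  P6: ParentEd <- ClassSize <- SchoolQuality -> PeerGroup <- Tutoring -> TestScore
The empty set is not sufficient: P1 (ParentEd <- Tutoring -> TestScore) has no collider blocking it and no conditioned non-collider, so it is open.
Try {SchoolQuality, Tutoring}:
  P1: blocked at fork node Tutoring ∈ conditioning set.
  P2: blocked at fork node Tutoring ∈ conditioning set.
  P3: blocked at fork node SchoolQuality ∈ conditioning set.
  P4: blocked at fork node SchoolQuality ∈ conditioning set.
  P5: blocked at fork node SchoolQuality ∈ conditioning set.
  P6: blocked at fork node SchoolQuality ∈ conditioning set.
{SchoolQuality, Tutoring} contains no descendant of ParentEd and blocks every backdoor path.
Every element of {SchoolQuality, Tutoring} is needed (dropping SchoolQuality leaves P3 open; dropping Tutoring leaves P1 open), so no proper subset is valid.
Among all size-2 subsets of the eligible variables, only {SchoolQuality, Tutoring} blocks every backdoor path, so it is the unique smallest valid adjustment set.

{SchoolQuality, Tutoring}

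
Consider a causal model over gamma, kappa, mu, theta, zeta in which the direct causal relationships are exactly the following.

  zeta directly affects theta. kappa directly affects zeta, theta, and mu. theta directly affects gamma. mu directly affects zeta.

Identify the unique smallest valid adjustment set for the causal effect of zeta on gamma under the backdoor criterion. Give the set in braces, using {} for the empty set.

{kappa}

Variables eligible for adjustment (non-descendants of zeta, excluding zeta and gamma): {kappa, mu}.
Backdoor paths from zeta to gamma:
  P1: zeta <- kappa -> theta -> gamma
  P2: zeta <- mu <- kappa -> theta -> gamma
The empty set is not sufficient: P1 (zeta <- kappa -> theta -> gamma) has no collider blocking it and no conditioned non-collider, so it is open.
Try {kappa}:
  P1: blocked at fork node kappa ∈ conditioning set.
  P2: blocked at fork node kappa ∈ conditioning set.
{kappa} contains no descendant of zeta and blocks every backdoor path.
No other singleton works — e.g. {mu} leaves P1 open — so {kappa} is the unique smallest valid adjustment set.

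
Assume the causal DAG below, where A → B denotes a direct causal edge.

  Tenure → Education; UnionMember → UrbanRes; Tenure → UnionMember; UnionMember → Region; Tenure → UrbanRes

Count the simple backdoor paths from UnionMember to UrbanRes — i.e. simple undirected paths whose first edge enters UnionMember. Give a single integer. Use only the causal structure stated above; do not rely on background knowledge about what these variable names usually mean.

A backdoor path from UnionMember to UrbanRes is any simple undirected path whose first edge points into UnionMember (i.e. leaves UnionMember via a parent).
Parents of UnionMember: {Tenure}.
Enumerating:
  P1: UnionMember <- Tenure -> UrbanRes
That exhausts the simple backdoor paths. Count: 1.

1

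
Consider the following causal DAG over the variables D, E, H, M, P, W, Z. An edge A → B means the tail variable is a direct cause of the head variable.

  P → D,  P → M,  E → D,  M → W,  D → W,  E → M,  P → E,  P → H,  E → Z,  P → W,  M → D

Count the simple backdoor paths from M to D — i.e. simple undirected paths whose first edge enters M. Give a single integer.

6

A backdoor path from M to D is any simple undirected path whose first edge points into M (i.e. leaves M via a parent).
Parents of M: {E, P}.
Enumerating:
  P1: M <- P -> E -> D
  P2: M <- P -> D
  P3: M <- P -> W <- D
  P4: M <- E <- P -> D
  P5: M <- E <- P -> W <- D
  P6: M <- E -> D
That exhausts the simple backdoor paths. Count: 6.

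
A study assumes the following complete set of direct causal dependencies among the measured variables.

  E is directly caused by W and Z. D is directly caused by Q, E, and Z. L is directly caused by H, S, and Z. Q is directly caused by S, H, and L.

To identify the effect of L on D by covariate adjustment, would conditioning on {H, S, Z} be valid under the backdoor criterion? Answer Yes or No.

Yes

Backdoor paths from L to D (paths whose first edge points into L):
  P1: L <- S -> Q -> D
  P2: L <- Z -> E -> D
  P3: L <- Z -> D
  P4: L <- H -> Q -> D
Condition 1 (no descendant of L in the set): holds — descendants of L are {D, Q}; none are in {H, S, Z}.
Condition 2 (every backdoor path blocked by {H, S, Z}):
  P1: blocked at fork node S ∈ conditioning set.
  P2: blocked at fork node Z ∈ conditioning set.
  P3: blocked at fork node Z ∈ conditioning set.
  P4: blocked at fork node H ∈ conditioning set.
{H, S, Z} satisfies the backdoor criterion.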